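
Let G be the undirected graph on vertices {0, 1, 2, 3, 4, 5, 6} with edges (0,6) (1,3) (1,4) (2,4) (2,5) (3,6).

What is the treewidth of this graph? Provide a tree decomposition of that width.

Treewidth 1.
One such decomposition:
Bags: B1 = {2, 5}  B2 = {2, 4}  B3 = {1, 4}  B4 = {1, 3}  B5 = {3, 6}  B6 = {0, 6}
Tree: B1–B2, B2–B3, B3–B4, B4–B5, B5–B6

Each bag holds 2 vertices, so the decomposition has width 1, which upper-bounds the treewidth. Since G has at least one edge (e.g. 5–2), it is not an edgeless graph, so tw(G) ≥ 1. Combining the bounds, tw(G) = 1.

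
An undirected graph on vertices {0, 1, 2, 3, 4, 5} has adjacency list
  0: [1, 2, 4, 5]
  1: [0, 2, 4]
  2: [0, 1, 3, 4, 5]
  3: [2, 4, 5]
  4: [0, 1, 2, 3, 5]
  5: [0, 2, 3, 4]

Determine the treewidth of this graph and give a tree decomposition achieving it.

Treewidth 3.
One optimal decomposition is:
Bags: B1 = {0, 1, 2, 4}  B2 = {0, 2, 4, 5}  B3 = {2, 3, 4, 5}
Tree: B1–B2, B2–B3

The largest bag has 4 vertices, giving width 3; this decomposition certifies tw(G) ≤ 3. On the other hand G contains the 4-clique {0, 1, 2, 4}. A clique must lie in a single bag of any decomposition, so no decomposition can have width below 3. Hence tw(G) = 3 exactly.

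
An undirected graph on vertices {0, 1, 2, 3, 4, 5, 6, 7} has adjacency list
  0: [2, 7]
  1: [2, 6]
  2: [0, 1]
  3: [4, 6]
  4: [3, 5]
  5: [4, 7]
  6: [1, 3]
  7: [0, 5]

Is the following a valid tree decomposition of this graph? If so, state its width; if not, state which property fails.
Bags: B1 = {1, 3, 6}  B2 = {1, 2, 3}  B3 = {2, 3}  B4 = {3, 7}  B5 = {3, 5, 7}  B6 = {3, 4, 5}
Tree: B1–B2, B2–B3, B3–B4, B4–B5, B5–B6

A tree decomposition must satisfy three properties: every vertex lies in some bag; for every edge, both endpoints lie together in some bag; and for every vertex, the bags containing it form a connected subtree. Here vertex 0 appears in no bag, so the decomposition is invalid.

No — vertex 0 appears in no bag.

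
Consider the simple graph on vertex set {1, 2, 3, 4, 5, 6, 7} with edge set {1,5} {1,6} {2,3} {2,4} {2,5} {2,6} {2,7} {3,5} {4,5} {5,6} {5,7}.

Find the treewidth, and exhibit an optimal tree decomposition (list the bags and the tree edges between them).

Each bag holds 3 vertices, so the decomposition has width 2, which upper-bounds the treewidth. Conversely, {1, 5, 6} is a clique of size 3, and the vertices of any clique must share a bag in every tree decomposition; so some bag has ≥ 3 vertices and tw(G) ≥ 2. Combining the bounds, tw(G) = 2.

Treewidth 2.
One optimal decomposition is:
Bags: B1 = {2, 5, 7}  B2 = {2, 4, 5}  B3 = {2, 5, 6}  B4 = {1, 5, 6}  B5 = {2, 3, 5}
Tree: B1–B2, B1–B3, B3–B4, B3–B5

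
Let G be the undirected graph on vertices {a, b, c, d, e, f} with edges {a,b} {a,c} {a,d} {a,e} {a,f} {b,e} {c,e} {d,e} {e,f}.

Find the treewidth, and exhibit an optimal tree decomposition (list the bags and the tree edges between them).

Treewidth 2.
Bags: B1 = {a, d, e}  B2 = {a, e, f}  B3 = {a, c, e}  B4 = {a, b, e}
Tree: B1–B2, B2–B3, B2–B4

The largest bag has 3 vertices, giving width 2; this decomposition certifies tw(G) ≤ 2. For the lower bound, the 3 vertices {a, d, e} are pairwise adjacent, and any tree decomposition puts a clique entirely inside one bag — forcing width ≥ 2. The upper and lower bounds meet at 2, so that is the treewidth.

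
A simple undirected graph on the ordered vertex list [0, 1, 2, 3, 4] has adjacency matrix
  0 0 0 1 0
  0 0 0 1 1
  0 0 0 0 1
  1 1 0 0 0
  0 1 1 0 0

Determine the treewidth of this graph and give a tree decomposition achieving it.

Treewidth 1.
One optimal decomposition is:
Bags: B1 = {0, 3}  B2 = {1, 3}  B3 = {1, 4}  B4 = {2, 4}
Tree: B1–B2, B2–B3, B3–B4

Each bag holds 2 vertices, so the decomposition has width 1, which upper-bounds the treewidth. G has an edge, so its treewidth is at least 1. The upper and lower bounds meet at 1, so that is the treewidth.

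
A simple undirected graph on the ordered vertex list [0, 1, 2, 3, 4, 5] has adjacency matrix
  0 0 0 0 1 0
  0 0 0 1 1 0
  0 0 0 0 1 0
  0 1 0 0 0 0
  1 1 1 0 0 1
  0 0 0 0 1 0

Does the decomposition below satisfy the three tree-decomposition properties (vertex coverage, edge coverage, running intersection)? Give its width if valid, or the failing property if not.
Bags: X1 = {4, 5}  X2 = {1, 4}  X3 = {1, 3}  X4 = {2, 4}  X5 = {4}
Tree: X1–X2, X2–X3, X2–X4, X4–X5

A tree decomposition must satisfy three properties: every vertex lies in some bag; for every edge, both endpoints lie together in some bag; and for every vertex, the bags containing it form a connected subtree. Here vertex 0 appears in no bag, so the decomposition is invalid.

No — vertex 0 appears in no bag.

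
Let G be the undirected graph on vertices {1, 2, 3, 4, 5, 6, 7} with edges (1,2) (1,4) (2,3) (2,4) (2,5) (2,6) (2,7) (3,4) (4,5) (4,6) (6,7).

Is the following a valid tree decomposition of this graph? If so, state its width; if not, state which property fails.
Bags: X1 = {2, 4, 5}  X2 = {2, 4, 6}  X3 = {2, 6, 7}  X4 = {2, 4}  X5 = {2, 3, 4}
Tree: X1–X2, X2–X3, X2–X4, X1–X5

A tree decomposition must satisfy three properties: every vertex lies in some bag; for every edge, both endpoints lie together in some bag; and for every vertex, the bags containing it form a connected subtree. Here vertex 1 appears in no bag, so the decomposition is invalid.

No — vertex 1 appears in no bag.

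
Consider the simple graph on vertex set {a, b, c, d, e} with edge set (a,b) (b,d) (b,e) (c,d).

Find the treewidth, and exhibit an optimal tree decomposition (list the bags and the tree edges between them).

Treewidth 1.
Bags: B1 = {a, b}  B2 = {b, d}  B3 = {b, e}  B4 = {c, d}
Tree: B1–B2, B1–B3, B2–B4

Each bag holds 2 vertices, so the decomposition has width 1, which upper-bounds the treewidth. Any graph with an edge has treewidth ≥ 1, and G has the edge b–a. Therefore the treewidth is 1.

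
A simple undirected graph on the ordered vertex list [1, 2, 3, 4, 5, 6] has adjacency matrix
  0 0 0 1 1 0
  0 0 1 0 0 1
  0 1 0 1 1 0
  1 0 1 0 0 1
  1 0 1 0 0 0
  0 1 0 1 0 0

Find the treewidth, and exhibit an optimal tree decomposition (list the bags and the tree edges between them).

Treewidth 2.
Bags: B1 = {1, 4, 5}  B2 = {3, 4, 5}  B3 = {3, 4, 6}  B4 = {2, 3, 6}
Tree: B1–B2, B2–B3, B3–B4

Each bag holds 3 vertices, so the decomposition has width 2, which upper-bounds the treewidth. Since 1–5–3–4–1 is a cycle in G, G is not acyclic. Forests are exactly the graphs of treewidth ≤ 1, so tw(G) ≥ 2. Therefore the treewidth is 2.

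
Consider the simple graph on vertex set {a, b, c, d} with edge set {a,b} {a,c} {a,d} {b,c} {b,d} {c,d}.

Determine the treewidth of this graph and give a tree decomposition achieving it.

With just one bag of size 4, the width is 4 − 1 = 3, so tw(G) ≤ 3. For the lower bound, the 4 vertices {a, b, c, d} are pairwise adjacent, and any tree decomposition puts a clique entirely inside one bag — forcing width ≥ 3. Therefore the treewidth is 3.

Treewidth 3.
One optimal decomposition is:
Bags: B1 = {a, b, c, d}
Tree: (single bag)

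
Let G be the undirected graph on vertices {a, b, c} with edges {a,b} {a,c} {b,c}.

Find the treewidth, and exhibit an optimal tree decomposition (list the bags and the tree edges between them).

A single bag containing all 3 vertices is trivially a valid decomposition of width 2. For the lower bound, the 3 vertices {a, b, c} are pairwise adjacent, and any tree decomposition puts a clique entirely inside one bag — forcing width ≥ 2. Combining the bounds, tw(G) = 2.

Treewidth 2.
Bags: B1 = {a, b, c}
Tree: (single bag)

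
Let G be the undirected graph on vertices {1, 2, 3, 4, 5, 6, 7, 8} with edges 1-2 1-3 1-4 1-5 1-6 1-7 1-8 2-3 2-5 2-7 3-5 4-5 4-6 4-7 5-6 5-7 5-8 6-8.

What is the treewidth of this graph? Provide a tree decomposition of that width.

Treewidth 3.
Bags: B1 = {1, 2, 5, 7}  B2 = {1, 2, 3, 5}  B3 = {1, 4, 5, 7}  B4 = {1, 4, 5, 6}  B5 = {1, 5, 6, 8}
Tree: B1–B2, B1–B3, B3–B4, B4–B5

The largest bag has 4 vertices, giving width 3; this decomposition certifies tw(G) ≤ 3. Conversely, {1, 5, 6, 8} is a clique of size 4, and the vertices of any clique must share a bag in every tree decomposition; so some bag has ≥ 4 vertices and tw(G) ≥ 3. Hence tw(G) = 3 exactly.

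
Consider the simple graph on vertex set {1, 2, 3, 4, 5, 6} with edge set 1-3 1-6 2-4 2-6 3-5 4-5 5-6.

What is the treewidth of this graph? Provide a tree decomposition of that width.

Treewidth 2.
One such decomposition:
Bags: B1 = {2, 4, 5}  B2 = {2, 5, 6}  B3 = {3, 5, 6}  B4 = {1, 3, 6}
Tree: B1–B2, B2–B3, B3–B4

The largest bag has 3 vertices, giving width 2; this decomposition certifies tw(G) ≤ 2. For the lower bound, G contains the cycle 4–2–6–5–4, so G is not a forest; only forests have treewidth ≤ 1, hence tw(G) ≥ 2. Therefore the treewidth is 2.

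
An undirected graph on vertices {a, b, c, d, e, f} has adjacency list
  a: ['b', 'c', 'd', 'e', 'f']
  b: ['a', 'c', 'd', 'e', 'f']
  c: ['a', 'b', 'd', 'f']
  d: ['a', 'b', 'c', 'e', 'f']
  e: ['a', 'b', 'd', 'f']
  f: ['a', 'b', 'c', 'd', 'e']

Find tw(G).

A width-4 tree decomposition is:
Bags: B1 = {a, b, c, d, f}  B2 = {a, b, d, e, f}
Tree: B1–B2
Each bag holds 5 vertices, so the decomposition has width 4, which upper-bounds the treewidth. For the lower bound, the 5 vertices {a, b, d, e, f} are pairwise adjacent, and any tree decomposition puts a clique entirely inside one bag — forcing width ≥ 4. The upper and lower bounds meet at 4, so that is the treewidth.

4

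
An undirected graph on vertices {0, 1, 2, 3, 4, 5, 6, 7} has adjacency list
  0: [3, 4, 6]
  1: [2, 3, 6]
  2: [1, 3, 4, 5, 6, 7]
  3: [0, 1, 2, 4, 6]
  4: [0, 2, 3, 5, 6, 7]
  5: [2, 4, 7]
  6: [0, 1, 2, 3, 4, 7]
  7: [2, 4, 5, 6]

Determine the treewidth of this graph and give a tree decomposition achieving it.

Treewidth 3.
One such decomposition:
Bags: B1 = {2, 4, 6, 7}  B2 = {2, 3, 4, 6}  B3 = {1, 2, 3, 6}  B4 = {2, 4, 5, 7}  B5 = {0, 3, 4, 6}
Tree: B1–B2, B2–B3, B1–B4, B2–B5

The largest bag has 4 vertices, giving width 3; this decomposition certifies tw(G) ≤ 3. On the other hand G contains the 4-clique {0, 3, 4, 6}. A clique must lie in a single bag of any decomposition, so no decomposition can have width below 3. Combining the bounds, tw(G) = 3.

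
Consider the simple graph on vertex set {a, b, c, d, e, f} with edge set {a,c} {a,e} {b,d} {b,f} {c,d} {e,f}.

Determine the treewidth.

A width-2 tree decomposition is:
Bags: B1 = {b, d, f}  B2 = {d, e, f}  B3 = {a, d, e}  B4 = {a, c, d}
Tree: B1–B2, B2–B3, B3–B4
Every bag has size at most 3, so the width is 3 − 1 = 2 and tw(G) ≤ 2. For the lower bound, G contains the cycle d–b–f–e–a–c–d, so G is not a forest; only forests have treewidth ≤ 1, hence tw(G) ≥ 2. Combining the bounds, tw(G) = 2.

2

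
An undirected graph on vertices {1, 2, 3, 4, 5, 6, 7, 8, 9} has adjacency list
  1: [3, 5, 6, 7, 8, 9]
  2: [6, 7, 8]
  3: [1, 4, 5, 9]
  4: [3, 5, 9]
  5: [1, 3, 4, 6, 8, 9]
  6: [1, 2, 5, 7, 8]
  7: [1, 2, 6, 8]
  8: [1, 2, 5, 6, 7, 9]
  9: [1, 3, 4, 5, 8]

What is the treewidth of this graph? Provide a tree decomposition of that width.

Treewidth 3.
One such decomposition:
Bags: B1 = {1, 5, 8, 9}  B2 = {1, 5, 6, 8}  B3 = {1, 6, 7, 8}  B4 = {1, 3, 5, 9}  B5 = {2, 6, 7, 8}  B6 = {3, 4, 5, 9}
Tree: B1–B2, B2–B3, B1–B4, B3–B5, B4–B6

Every bag has size at most 4, so the width is 4 − 1 = 3 and tw(G) ≤ 3. Conversely, {1, 5, 8, 9} is a clique of size 4, and the vertices of any clique must share a bag in every tree decomposition; so some bag has ≥ 4 vertices and tw(G) ≥ 3. Combining the bounds, tw(G) = 3.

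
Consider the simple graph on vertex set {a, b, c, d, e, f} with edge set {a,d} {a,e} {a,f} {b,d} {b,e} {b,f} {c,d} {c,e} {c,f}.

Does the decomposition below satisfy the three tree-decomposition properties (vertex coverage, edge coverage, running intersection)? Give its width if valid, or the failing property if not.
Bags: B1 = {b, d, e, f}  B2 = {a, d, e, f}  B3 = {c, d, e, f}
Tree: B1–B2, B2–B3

Checking the three conditions: (i) the bags cover all of {a, b, c, d, e, f}; (ii) for each edge, some bag contains both endpoints; (iii) the bags containing any fixed vertex form a subtree. All hold, so the decomposition is valid with width 4 − 1 = 3.

Yes; width 3.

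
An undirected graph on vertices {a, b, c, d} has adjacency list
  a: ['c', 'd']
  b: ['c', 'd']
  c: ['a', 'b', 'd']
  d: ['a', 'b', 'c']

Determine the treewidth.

2

A width-2 tree decomposition is:
Bags: B1 = {b, c, d}  B2 = {a, c, d}
Tree: B1–B2
The largest bag has 3 vertices, giving width 2; this decomposition certifies tw(G) ≤ 2. For the lower bound, the 3 vertices {a, c, d} are pairwise adjacent, and any tree decomposition puts a clique entirely inside one bag — forcing width ≥ 2. The upper and lower bounds meet at 2, so that is the treewidth.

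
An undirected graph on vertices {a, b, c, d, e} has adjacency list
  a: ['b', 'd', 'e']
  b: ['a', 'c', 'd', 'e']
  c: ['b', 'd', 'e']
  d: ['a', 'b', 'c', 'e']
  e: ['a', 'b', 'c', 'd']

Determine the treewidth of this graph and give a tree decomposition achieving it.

Treewidth 3.
Bags: B1 = {b, c, d, e}  B2 = {a, b, d, e}
Tree: B1–B2

Every bag has size at most 4, so the width is 4 − 1 = 3 and tw(G) ≤ 3. Conversely, {b, c, d, e} is a clique of size 4, and the vertices of any clique must share a bag in every tree decomposition; so some bag has ≥ 4 vertices and tw(G) ≥ 3. Therefore the treewidth is 3.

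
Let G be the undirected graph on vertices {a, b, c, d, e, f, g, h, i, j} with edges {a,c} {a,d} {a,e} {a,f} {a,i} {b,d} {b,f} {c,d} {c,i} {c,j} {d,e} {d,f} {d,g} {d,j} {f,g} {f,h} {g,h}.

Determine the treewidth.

2

A width-2 tree decomposition is:
Bags: B1 = {d, f, g}  B2 = {a, d, f}  B3 = {a, c, d}  B4 = {b, d, f}  B5 = {c, d, j}  B6 = {a, c, i}  B7 = {f, g, h}  B8 = {a, d, e}
Tree: B1–B2, B2–B3, B1–B4, B3–B5, B3–B6, B1–B7, B2–B8
Each bag holds 3 vertices, so the decomposition has width 2, which upper-bounds the treewidth. For the lower bound, the 3 vertices {c, d, j} are pairwise adjacent, and any tree decomposition puts a clique entirely inside one bag — forcing width ≥ 2. Hence tw(G) = 2 exactly.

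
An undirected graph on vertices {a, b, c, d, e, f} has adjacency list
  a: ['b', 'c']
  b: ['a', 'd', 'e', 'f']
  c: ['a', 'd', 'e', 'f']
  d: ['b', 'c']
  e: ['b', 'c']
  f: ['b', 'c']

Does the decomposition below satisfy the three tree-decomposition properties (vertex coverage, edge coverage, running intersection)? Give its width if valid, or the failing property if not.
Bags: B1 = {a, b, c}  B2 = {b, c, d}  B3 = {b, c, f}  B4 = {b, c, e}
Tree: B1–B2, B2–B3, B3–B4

Yes; width 2.

Every vertex of G appears in some bag (union = {a, b, c, d, e, f}); every edge is covered by a bag; and for each vertex v the set of bags containing v is connected in the bag tree. The decomposition is therefore valid. The largest bag has 3 vertices, so the width is 2.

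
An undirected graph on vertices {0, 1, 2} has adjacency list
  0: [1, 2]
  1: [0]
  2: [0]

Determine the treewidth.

A width-1 tree decomposition is:
Bags: B1 = {0, 1}  B2 = {0, 2}
Tree: B1–B2
The largest bag has 2 vertices, giving width 1; this decomposition certifies tw(G) ≤ 1. Any graph with an edge has treewidth ≥ 1, and G has the edge 0–1. Combining the bounds, tw(G) = 1.

1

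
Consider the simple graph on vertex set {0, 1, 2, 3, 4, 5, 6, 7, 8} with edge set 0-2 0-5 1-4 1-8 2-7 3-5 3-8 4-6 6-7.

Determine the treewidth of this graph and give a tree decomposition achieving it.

Each bag holds 3 vertices, so the decomposition has width 2, which upper-bounds the treewidth. Since 4–1–8–3–5–0–2–7–6–4 is a cycle in G, G is not acyclic. Forests are exactly the graphs of treewidth ≤ 1, so tw(G) ≥ 2. Therefore the treewidth is 2.

Treewidth 2.
One such decomposition:
Bags: B1 = {1, 4, 8}  B2 = {3, 4, 8}  B3 = {3, 4, 5}  B4 = {0, 4, 5}  B5 = {0, 2, 4}  B6 = {2, 4, 7}  B7 = {4, 6, 7}
Tree: B1–B2, B2–B3, B3–B4, B4–B5, B5–B6, B6–B7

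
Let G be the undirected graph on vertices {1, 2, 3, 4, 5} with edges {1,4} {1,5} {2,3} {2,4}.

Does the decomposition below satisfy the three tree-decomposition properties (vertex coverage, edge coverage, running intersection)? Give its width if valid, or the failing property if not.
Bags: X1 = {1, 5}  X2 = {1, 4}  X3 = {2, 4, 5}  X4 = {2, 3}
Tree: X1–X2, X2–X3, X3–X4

A tree decomposition must satisfy three properties: every vertex lies in some bag; for every edge, both endpoints lie together in some bag; and for every vertex, the bags containing it form a connected subtree. Here bags containing vertex 5 are not connected in the tree, so the decomposition is invalid.

No — bags containing vertex 5 are not connected in the tree.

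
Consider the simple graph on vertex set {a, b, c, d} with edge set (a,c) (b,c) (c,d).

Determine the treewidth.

1

A width-1 tree decomposition is:
Bags: B1 = {b, c}  B2 = {a, c}  B3 = {c, d}
Tree: B1–B2, B1–B3
Each bag holds 2 vertices, so the decomposition has width 1, which upper-bounds the treewidth. Any graph with an edge has treewidth ≥ 1, and G has the edge c–b. Therefore the treewidth is 1.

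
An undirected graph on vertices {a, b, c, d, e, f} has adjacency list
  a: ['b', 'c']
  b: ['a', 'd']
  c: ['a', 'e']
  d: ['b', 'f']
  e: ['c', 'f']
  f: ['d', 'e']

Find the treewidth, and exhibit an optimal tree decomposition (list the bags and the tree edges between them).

Every bag has size at most 3, so the width is 3 − 1 = 2 and tw(G) ≤ 2. For the lower bound, G contains the cycle e–c–a–b–d–f–e, so G is not a forest; only forests have treewidth ≤ 1, hence tw(G) ≥ 2. Combining the bounds, tw(G) = 2.

Treewidth 2.
One such decomposition:
Bags: B1 = {a, c, e}  B2 = {a, b, e}  B3 = {b, d, e}  B4 = {d, e, f}
Tree: B1–B2, B2–B3, B3–B4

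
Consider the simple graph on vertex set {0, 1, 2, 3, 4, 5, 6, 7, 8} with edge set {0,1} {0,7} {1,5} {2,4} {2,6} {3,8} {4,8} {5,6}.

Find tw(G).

A width-1 tree decomposition is:
Bags: B1 = {3, 8}  B2 = {4, 8}  B3 = {2, 4}  B4 = {2, 6}  B5 = {5, 6}  B6 = {1, 5}  B7 = {0, 1}  B8 = {0, 7}
Tree: B1–B2, B2–B3, B3–B4, B4–B5, B5–B6, B6–B7, B7–B8
The largest bag has 2 vertices, giving width 1; this decomposition certifies tw(G) ≤ 1. Any graph with an edge has treewidth ≥ 1, and G has the edge 3–8. Therefore the treewidth is 1.

1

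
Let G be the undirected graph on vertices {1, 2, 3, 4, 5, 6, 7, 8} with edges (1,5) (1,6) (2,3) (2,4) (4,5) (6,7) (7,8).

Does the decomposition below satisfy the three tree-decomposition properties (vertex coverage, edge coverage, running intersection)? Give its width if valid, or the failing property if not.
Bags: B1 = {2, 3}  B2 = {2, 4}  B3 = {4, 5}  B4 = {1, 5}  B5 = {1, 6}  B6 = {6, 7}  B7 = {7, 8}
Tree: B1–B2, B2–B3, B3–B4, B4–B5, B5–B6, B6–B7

Yes; width 1.

Vertex coverage: the bags together contain {1, 2, 3, 4, 5, 6, 7, 8}, the full vertex set. Edge coverage: each edge of G has both endpoints in at least one bag. Running intersection: for every vertex, the bags containing it form a connected subtree. All three properties hold, so this is a valid tree decomposition of width max|bag| − 1 = 1, and hence tw(G) ≤ 1.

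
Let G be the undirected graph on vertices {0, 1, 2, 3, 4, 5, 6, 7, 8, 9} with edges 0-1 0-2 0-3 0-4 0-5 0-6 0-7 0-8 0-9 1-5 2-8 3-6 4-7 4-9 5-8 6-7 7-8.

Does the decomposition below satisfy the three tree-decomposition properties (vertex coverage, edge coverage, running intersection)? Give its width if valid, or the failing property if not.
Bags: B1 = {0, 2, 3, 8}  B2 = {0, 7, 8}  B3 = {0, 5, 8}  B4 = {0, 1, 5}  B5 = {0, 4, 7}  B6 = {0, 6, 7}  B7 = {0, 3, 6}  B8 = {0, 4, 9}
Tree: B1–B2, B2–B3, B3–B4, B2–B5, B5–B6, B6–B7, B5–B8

No — bags containing vertex 3 are not connected in the tree.

A tree decomposition must satisfy three properties: every vertex lies in some bag; for every edge, both endpoints lie together in some bag; and for every vertex, the bags containing it form a connected subtree. Here bags containing vertex 3 are not connected in the tree, so the decomposition is invalid.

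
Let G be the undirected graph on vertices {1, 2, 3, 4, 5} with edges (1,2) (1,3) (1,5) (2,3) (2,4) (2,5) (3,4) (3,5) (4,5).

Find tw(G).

A width-3 tree decomposition is:
Bags: B1 = {2, 3, 4, 5}  B2 = {1, 2, 3, 5}
Tree: B1–B2
Each bag holds 4 vertices, so the decomposition has width 3, which upper-bounds the treewidth. On the other hand G contains the 4-clique {1, 2, 3, 5}. A clique must lie in a single bag of any decomposition, so no decomposition can have width below 3. Hence tw(G) = 3 exactly.

3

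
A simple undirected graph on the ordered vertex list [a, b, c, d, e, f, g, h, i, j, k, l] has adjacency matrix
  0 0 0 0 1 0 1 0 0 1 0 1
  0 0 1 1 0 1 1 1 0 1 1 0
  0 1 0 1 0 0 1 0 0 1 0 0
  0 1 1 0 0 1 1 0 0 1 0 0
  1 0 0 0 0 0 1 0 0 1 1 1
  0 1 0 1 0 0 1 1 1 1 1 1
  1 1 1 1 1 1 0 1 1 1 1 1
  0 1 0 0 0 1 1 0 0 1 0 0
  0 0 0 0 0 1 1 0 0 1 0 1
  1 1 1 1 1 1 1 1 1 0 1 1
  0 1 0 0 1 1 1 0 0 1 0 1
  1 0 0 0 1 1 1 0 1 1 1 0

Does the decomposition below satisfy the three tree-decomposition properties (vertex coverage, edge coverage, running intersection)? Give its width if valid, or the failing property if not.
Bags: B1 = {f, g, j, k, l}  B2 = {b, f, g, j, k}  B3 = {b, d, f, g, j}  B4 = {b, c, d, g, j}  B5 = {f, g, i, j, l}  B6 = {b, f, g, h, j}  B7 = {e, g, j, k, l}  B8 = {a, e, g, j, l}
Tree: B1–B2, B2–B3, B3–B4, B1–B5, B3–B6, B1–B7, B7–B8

Every vertex of G appears in some bag (union = {a, b, c, d, e, f, g, h, i, j, k, l}); every edge is covered by a bag; and for each vertex v the set of bags containing v is connected in the bag tree. The decomposition is therefore valid. The largest bag has 5 vertices, so the width is 4.

Yes; width 4.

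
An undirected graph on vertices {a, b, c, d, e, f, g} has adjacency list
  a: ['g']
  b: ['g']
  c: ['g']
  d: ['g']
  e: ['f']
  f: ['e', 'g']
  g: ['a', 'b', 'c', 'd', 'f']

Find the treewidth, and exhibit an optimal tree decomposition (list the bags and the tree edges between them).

Treewidth 1.
One optimal decomposition is:
Bags: B1 = {f, g}  B2 = {c, g}  B3 = {d, g}  B4 = {b, g}  B5 = {e, f}  B6 = {a, g}
Tree: B1–B2, B2–B3, B1–B4, B1–B5, B1–B6

Each bag holds 2 vertices, so the decomposition has width 1, which upper-bounds the treewidth. G has an edge, so its treewidth is at least 1. Therefore the treewidth is 1.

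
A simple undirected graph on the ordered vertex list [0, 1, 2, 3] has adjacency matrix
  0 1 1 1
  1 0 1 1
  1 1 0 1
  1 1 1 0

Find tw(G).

A width-3 tree decomposition is:
Bags: B1 = {0, 1, 2, 3}
Tree: (single bag)
A single bag containing all 4 vertices is trivially a valid decomposition of width 3. For the lower bound, the 4 vertices {0, 1, 2, 3} are pairwise adjacent, and any tree decomposition puts a clique entirely inside one bag — forcing width ≥ 3. Therefore the treewidth is 3.

3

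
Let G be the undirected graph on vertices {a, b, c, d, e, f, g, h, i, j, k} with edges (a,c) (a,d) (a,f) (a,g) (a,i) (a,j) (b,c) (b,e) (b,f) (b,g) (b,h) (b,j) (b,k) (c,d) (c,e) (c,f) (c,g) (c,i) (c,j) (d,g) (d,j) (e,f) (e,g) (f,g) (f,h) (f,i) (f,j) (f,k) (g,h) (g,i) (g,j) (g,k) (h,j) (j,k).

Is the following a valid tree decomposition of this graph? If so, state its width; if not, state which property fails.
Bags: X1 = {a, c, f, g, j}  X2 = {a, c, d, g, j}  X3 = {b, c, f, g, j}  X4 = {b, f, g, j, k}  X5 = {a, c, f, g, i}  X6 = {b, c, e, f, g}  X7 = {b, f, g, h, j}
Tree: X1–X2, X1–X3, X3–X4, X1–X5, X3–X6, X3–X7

Yes; width 4.

Checking the three conditions: (i) the bags cover all of {a, b, c, d, e, f, g, h, i, j, k}; (ii) for each edge, some bag contains both endpoints; (iii) the bags containing any fixed vertex form a subtree. All hold, so the decomposition is valid with width 5 − 1 = 4.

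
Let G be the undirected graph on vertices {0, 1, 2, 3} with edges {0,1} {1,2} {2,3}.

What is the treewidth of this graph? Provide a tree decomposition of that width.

Treewidth 1.
Bags: B1 = {2, 3}  B2 = {1, 2}  B3 = {0, 1}
Tree: B1–B2, B2–B3

Every bag has size at most 2, so the width is 2 − 1 = 1 and tw(G) ≤ 1. G has an edge, so its treewidth is at least 1. Therefore the treewidth is 1.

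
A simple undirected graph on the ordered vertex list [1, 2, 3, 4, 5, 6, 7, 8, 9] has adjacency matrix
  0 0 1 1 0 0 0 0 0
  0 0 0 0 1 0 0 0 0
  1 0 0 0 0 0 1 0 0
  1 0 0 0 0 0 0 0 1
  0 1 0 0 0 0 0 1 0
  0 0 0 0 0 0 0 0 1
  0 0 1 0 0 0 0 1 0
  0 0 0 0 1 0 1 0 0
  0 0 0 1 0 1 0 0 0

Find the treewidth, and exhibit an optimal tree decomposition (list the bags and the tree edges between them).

Each bag holds 2 vertices, so the decomposition has width 1, which upper-bounds the treewidth. Any graph with an edge has treewidth ≥ 1, and G has the edge 2–5. The upper and lower bounds meet at 1, so that is the treewidth.

Treewidth 1.
One optimal decomposition is:
Bags: B1 = {2, 5}  B2 = {5, 8}  B3 = {7, 8}  B4 = {3, 7}  B5 = {1, 3}  B6 = {1, 4}  B7 = {4, 9}  B8 = {6, 9}
Tree: B1–B2, B2–B3, B3–B4, B4–B5, B5–B6, B6–B7, B7–B8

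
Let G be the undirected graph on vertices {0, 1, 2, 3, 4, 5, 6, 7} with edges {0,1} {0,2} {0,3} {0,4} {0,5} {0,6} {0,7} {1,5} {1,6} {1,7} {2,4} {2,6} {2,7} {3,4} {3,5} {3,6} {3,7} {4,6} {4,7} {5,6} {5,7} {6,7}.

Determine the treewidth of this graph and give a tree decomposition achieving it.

Treewidth 4.
One optimal decomposition is:
Bags: B1 = {0, 2, 4, 6, 7}  B2 = {0, 3, 4, 6, 7}  B3 = {0, 3, 5, 6, 7}  B4 = {0, 1, 5, 6, 7}
Tree: B1–B2, B2–B3, B3–B4

Every bag has size at most 5, so the width is 5 − 1 = 4 and tw(G) ≤ 4. For the lower bound, the 5 vertices {0, 1, 5, 6, 7} are pairwise adjacent, and any tree decomposition puts a clique entirely inside one bag — forcing width ≥ 4. Therefore the treewidth is 4.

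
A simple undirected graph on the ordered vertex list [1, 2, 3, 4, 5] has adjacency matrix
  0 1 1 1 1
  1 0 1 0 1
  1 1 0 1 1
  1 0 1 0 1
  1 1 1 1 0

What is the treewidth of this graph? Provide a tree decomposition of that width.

Every bag has size at most 4, so the width is 4 − 1 = 3 and tw(G) ≤ 3. Conversely, {1, 2, 3, 5} is a clique of size 4, and the vertices of any clique must share a bag in every tree decomposition; so some bag has ≥ 4 vertices and tw(G) ≥ 3. The upper and lower bounds meet at 3, so that is the treewidth.

Treewidth 3.
One optimal decomposition is:
Bags: B1 = {1, 2, 3, 5}  B2 = {1, 3, 4, 5}
Tree: B1–B2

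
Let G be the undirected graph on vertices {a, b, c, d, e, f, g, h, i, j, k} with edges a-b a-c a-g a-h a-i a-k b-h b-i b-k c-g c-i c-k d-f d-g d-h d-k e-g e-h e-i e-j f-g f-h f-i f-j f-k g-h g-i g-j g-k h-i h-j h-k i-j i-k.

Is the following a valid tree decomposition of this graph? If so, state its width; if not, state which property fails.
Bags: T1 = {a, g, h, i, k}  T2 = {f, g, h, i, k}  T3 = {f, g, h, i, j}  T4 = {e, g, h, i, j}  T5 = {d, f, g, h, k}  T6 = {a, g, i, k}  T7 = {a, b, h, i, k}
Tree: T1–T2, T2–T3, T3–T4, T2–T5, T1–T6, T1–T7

A tree decomposition must satisfy three properties: every vertex lies in some bag; for every edge, both endpoints lie together in some bag; and for every vertex, the bags containing it form a connected subtree. Here vertex c appears in no bag, so the decomposition is invalid.

No — vertex c appears in no bag.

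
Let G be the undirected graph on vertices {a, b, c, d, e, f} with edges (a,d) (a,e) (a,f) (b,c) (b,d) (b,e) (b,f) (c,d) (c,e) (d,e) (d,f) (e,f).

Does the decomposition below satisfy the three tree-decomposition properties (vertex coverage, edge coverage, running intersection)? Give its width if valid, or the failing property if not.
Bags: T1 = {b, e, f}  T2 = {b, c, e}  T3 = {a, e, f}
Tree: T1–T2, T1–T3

A tree decomposition must satisfy three properties: every vertex lies in some bag; for every edge, both endpoints lie together in some bag; and for every vertex, the bags containing it form a connected subtree. Here vertex d appears in no bag, so the decomposition is invalid.

No — vertex d appears in no bag.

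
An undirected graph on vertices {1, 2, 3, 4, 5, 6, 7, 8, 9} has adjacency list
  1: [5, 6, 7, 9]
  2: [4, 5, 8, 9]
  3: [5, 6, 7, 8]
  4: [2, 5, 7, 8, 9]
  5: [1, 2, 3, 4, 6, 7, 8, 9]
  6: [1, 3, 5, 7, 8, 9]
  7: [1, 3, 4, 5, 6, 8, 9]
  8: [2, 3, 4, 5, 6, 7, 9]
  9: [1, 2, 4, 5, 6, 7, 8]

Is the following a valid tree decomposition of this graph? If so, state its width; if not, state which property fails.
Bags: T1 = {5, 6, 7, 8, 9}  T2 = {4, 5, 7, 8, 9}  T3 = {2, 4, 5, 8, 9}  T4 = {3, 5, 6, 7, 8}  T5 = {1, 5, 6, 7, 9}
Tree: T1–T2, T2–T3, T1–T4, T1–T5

Yes; width 4.

Vertex coverage: the bags together contain {1, 2, 3, 4, 5, 6, 7, 8, 9}, the full vertex set. Edge coverage: each edge of G has both endpoints in at least one bag. Running intersection: for every vertex, the bags containing it form a connected subtree. All three properties hold, so this is a valid tree decomposition of width max|bag| − 1 = 4, and hence tw(G) ≤ 4.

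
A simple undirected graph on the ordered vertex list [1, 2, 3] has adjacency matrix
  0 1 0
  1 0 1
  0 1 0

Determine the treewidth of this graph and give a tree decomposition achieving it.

Treewidth 1.
One optimal decomposition is:
Bags: B1 = {2, 3}  B2 = {1, 2}
Tree: B1–B2

Each bag holds 2 vertices, so the decomposition has width 1, which upper-bounds the treewidth. Any graph with an edge has treewidth ≥ 1, and G has the edge 3–2. Hence tw(G) = 1 exactly.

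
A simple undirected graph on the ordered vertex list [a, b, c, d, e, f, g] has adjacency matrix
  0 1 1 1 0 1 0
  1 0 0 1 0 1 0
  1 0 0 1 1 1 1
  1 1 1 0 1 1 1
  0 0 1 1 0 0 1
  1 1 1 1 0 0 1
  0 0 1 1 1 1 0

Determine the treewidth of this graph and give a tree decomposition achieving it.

Every bag has size at most 4, so the width is 4 − 1 = 3 and tw(G) ≤ 3. On the other hand G contains the 4-clique {c, d, e, g}. A clique must lie in a single bag of any decomposition, so no decomposition can have width below 3. Therefore the treewidth is 3.

Treewidth 3.
One such decomposition:
Bags: B1 = {a, c, d, f}  B2 = {a, b, d, f}  B3 = {c, d, f, g}  B4 = {c, d, e, g}
Tree: B1–B2, B1–B3, B3–B4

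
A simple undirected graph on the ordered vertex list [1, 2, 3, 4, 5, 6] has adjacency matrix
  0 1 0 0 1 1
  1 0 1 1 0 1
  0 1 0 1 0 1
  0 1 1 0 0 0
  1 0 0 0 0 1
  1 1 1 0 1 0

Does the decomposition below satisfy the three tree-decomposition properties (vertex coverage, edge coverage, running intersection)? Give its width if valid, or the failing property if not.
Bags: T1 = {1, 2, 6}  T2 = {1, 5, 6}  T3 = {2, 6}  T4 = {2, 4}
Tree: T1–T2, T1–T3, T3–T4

A tree decomposition must satisfy three properties: every vertex lies in some bag; for every edge, both endpoints lie together in some bag; and for every vertex, the bags containing it form a connected subtree. Here vertex 3 appears in no bag, so the decomposition is invalid.

No — vertex 3 appears in no bag.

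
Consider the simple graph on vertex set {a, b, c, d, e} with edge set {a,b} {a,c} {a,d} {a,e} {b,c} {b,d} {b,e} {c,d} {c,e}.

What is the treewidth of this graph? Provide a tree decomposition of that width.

The largest bag has 4 vertices, giving width 3; this decomposition certifies tw(G) ≤ 3. Conversely, {a, b, c, d} is a clique of size 4, and the vertices of any clique must share a bag in every tree decomposition; so some bag has ≥ 4 vertices and tw(G) ≥ 3. Therefore the treewidth is 3.

Treewidth 3.
One optimal decomposition is:
Bags: B1 = {a, b, c, e}  B2 = {a, b, c, d}
Tree: B1–B2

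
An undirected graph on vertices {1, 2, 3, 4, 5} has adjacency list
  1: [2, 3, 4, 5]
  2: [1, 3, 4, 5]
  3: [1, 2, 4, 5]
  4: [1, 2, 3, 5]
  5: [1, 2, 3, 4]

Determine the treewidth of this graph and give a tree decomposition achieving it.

With just one bag of size 5, the width is 5 − 1 = 4, so tw(G) ≤ 4. For the lower bound, the 5 vertices {1, 2, 3, 4, 5} are pairwise adjacent, and any tree decomposition puts a clique entirely inside one bag — forcing width ≥ 4. Hence tw(G) = 4 exactly.

Treewidth 4.
Bags: B1 = {1, 2, 3, 4, 5}
Tree: (single bag)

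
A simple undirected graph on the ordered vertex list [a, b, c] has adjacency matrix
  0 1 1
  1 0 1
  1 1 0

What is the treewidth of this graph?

2

A width-2 tree decomposition is:
Bags: B1 = {a, b, c}
Tree: (single bag)
With just one bag of size 3, the width is 3 − 1 = 2, so tw(G) ≤ 2. Conversely, {a, b, c} is a clique of size 3, and the vertices of any clique must share a bag in every tree decomposition; so some bag has ≥ 3 vertices and tw(G) ≥ 2. Combining the bounds, tw(G) = 2.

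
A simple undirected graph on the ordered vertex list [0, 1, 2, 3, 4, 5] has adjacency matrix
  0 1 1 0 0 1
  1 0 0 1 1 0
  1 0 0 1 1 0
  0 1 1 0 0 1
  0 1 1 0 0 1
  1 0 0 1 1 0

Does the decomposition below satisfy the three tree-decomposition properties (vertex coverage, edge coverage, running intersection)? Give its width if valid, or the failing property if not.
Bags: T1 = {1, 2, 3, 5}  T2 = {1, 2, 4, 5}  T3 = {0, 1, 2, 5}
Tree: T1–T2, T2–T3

Vertex coverage: the bags together contain {0, 1, 2, 3, 4, 5}, the full vertex set. Edge coverage: each edge of G has both endpoints in at least one bag. Running intersection: for every vertex, the bags containing it form a connected subtree. All three properties hold, so this is a valid tree decomposition of width max|bag| − 1 = 3, and hence tw(G) ≤ 3.

Yes; width 3.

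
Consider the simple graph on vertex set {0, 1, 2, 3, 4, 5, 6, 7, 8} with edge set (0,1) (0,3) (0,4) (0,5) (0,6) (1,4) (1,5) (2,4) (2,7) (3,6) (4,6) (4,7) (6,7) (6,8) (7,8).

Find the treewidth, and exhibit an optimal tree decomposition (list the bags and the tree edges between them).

Treewidth 2.
Bags: B1 = {0, 4, 6}  B2 = {4, 6, 7}  B3 = {0, 3, 6}  B4 = {2, 4, 7}  B5 = {6, 7, 8}  B6 = {0, 1, 4}  B7 = {0, 1, 5}
Tree: B1–B2, B1–B3, B2–B4, B2–B5, B1–B6, B6–B7

Each bag holds 3 vertices, so the decomposition has width 2, which upper-bounds the treewidth. On the other hand G contains the 3-clique {0, 1, 4}. A clique must lie in a single bag of any decomposition, so no decomposition can have width below 2. Hence tw(G) = 2 exactly.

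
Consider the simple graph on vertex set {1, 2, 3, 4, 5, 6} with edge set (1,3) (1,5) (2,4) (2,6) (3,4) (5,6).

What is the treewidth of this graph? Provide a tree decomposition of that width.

Treewidth 2.
Bags: B1 = {2, 3, 4}  B2 = {2, 3, 6}  B3 = {3, 5, 6}  B4 = {1, 3, 5}
Tree: B1–B2, B2–B3, B3–B4

Each bag holds 3 vertices, so the decomposition has width 2, which upper-bounds the treewidth. The edges 3–4–2–6–5–1–3 form a cycle, so G is not a tree and its treewidth is at least 2. Therefore the treewidth is 2.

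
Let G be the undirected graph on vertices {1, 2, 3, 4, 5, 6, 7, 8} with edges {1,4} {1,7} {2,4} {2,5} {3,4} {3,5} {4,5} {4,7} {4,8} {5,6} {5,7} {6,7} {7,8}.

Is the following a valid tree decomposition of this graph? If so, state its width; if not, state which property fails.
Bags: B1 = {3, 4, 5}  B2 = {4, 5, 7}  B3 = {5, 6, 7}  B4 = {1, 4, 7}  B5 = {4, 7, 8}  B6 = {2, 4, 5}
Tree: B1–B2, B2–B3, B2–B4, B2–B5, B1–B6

Vertex coverage: the bags together contain {1, 2, 3, 4, 5, 6, 7, 8}, the full vertex set. Edge coverage: each edge of G has both endpoints in at least one bag. Running intersection: for every vertex, the bags containing it form a connected subtree. All three properties hold, so this is a valid tree decomposition of width max|bag| − 1 = 2, and hence tw(G) ≤ 2.

Yes; width 2.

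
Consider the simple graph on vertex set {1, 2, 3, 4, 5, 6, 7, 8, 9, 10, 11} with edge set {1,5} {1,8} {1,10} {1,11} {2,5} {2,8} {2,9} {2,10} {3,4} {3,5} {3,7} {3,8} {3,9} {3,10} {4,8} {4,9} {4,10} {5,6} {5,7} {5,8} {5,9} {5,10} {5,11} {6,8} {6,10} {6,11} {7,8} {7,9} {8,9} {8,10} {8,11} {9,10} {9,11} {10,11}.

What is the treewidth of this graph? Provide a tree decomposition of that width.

Treewidth 4.
One optimal decomposition is:
Bags: B1 = {5, 8, 9, 10, 11}  B2 = {3, 5, 8, 9, 10}  B3 = {1, 5, 8, 10, 11}  B4 = {3, 5, 7, 8, 9}  B5 = {3, 4, 8, 9, 10}  B6 = {2, 5, 8, 9, 10}  B7 = {5, 6, 8, 10, 11}
Tree: B1–B2, B1–B3, B2–B4, B2–B5, B1–B6, B3–B7

Each bag holds 5 vertices, so the decomposition has width 4, which upper-bounds the treewidth. For the lower bound, the 5 vertices {3, 4, 8, 9, 10} are pairwise adjacent, and any tree decomposition puts a clique entirely inside one bag — forcing width ≥ 4. Therefore the treewidth is 4.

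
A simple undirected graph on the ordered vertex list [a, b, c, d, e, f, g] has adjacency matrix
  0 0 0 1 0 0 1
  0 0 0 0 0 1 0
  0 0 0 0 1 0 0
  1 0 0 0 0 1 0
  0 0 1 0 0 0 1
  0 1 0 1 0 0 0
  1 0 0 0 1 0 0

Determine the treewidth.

A width-1 tree decomposition is:
Bags: B1 = {c, e}  B2 = {e, g}  B3 = {a, g}  B4 = {a, d}  B5 = {d, f}  B6 = {b, f}
Tree: B1–B2, B2–B3, B3–B4, B4–B5, B5–B6
The largest bag has 2 vertices, giving width 1; this decomposition certifies tw(G) ≤ 1. G has an edge, so its treewidth is at least 1. Combining the bounds, tw(G) = 1.

1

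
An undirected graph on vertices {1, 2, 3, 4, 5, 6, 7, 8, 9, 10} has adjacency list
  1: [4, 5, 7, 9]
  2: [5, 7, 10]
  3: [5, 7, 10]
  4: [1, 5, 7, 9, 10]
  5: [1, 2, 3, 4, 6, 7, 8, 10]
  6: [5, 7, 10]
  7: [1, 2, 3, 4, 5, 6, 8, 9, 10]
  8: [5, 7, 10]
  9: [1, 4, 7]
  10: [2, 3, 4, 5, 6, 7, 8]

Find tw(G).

A width-3 tree decomposition is:
Bags: B1 = {4, 5, 7, 10}  B2 = {1, 4, 5, 7}  B3 = {2, 5, 7, 10}  B4 = {5, 6, 7, 10}  B5 = {3, 5, 7, 10}  B6 = {5, 7, 8, 10}  B7 = {1, 4, 7, 9}
Tree: B1–B2, B1–B3, B3–B4, B3–B5, B4–B6, B2–B7
Every bag has size at most 4, so the width is 4 − 1 = 3 and tw(G) ≤ 3. On the other hand G contains the 4-clique {1, 4, 7, 9}. A clique must lie in a single bag of any decomposition, so no decomposition can have width below 3. Hence tw(G) = 3 exactly.

3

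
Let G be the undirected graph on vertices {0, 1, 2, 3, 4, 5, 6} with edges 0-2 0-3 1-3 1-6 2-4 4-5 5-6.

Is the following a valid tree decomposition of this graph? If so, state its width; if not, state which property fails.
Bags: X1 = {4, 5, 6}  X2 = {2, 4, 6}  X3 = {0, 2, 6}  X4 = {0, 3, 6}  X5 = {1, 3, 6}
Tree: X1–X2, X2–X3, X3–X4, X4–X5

Every vertex of G appears in some bag (union = {0, 1, 2, 3, 4, 5, 6}); every edge is covered by a bag; and for each vertex v the set of bags containing v is connected in the bag tree. The decomposition is therefore valid. The largest bag has 3 vertices, so the width is 2.

Yes; width 2.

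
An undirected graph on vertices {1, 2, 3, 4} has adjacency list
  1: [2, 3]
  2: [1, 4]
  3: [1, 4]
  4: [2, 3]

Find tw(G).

A width-2 tree decomposition is:
Bags: B1 = {2, 3, 4}  B2 = {1, 2, 3}
Tree: B1–B2
Every bag has size at most 3, so the width is 3 − 1 = 2 and tw(G) ≤ 2. For the lower bound, G contains the cycle 2–4–3–1–2, so G is not a forest; only forests have treewidth ≤ 1, hence tw(G) ≥ 2. Combining the bounds, tw(G) = 2.

2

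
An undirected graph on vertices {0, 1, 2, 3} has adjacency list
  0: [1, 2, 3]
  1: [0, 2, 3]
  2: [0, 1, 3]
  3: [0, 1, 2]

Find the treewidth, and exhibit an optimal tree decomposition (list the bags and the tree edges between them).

Treewidth 3.
One such decomposition:
Bags: B1 = {0, 1, 2, 3}
Tree: (single bag)

A single bag containing all 4 vertices is trivially a valid decomposition of width 3. Conversely, {0, 1, 2, 3} is a clique of size 4, and the vertices of any clique must share a bag in every tree decomposition; so some bag has ≥ 4 vertices and tw(G) ≥ 3. The upper and lower bounds meet at 3, so that is the treewidth.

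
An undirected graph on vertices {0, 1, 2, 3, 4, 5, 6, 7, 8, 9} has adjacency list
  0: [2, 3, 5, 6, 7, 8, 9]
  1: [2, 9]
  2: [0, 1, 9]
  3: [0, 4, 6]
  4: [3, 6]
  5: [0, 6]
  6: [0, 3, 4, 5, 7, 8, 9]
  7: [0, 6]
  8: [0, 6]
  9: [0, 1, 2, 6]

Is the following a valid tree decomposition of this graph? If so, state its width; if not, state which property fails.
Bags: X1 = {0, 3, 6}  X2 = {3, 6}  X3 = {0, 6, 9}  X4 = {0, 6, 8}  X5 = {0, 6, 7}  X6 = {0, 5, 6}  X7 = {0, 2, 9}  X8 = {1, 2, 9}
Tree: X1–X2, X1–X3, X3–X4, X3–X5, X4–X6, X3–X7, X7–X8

A tree decomposition must satisfy three properties: every vertex lies in some bag; for every edge, both endpoints lie together in some bag; and for every vertex, the bags containing it form a connected subtree. Here vertex 4 appears in no bag, so the decomposition is invalid.

No — vertex 4 appears in no bag.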